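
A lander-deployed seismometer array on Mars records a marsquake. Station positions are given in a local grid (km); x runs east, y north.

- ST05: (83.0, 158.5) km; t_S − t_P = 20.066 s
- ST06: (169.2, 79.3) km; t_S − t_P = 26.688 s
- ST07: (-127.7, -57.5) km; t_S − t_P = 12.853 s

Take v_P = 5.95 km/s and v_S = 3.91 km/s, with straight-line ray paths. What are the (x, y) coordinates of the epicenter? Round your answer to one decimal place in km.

-135.0 km east, 88.9 km north

Distance from S−P lag: d = Δt · v_P v_S / (v_P − v_S) = Δt · (5.95·3.91)/(5.95−3.91) ≈ 11.4042·Δt.
So d_ST05 = 228.84, d_ST06 = 304.35, d_ST07 = 146.58 km.
Circle about each station: (x − 83.0)² + (y − 158.5)² = 228.84²; (x − 169.2)² + (y − 79.3)² = 304.35²; (x + 127.7)² + (y + 57.5)² = 146.58².
Subtracting pairs of circle equations eliminates x²+y² and gives linear equations (the radical axes):
172.4 x − 158.4 y = -37355.30
-421.4 x − 432.0 y = 18484.34
Solving the 2×2 system: x ≈ -135.0, y ≈ 88.9 km.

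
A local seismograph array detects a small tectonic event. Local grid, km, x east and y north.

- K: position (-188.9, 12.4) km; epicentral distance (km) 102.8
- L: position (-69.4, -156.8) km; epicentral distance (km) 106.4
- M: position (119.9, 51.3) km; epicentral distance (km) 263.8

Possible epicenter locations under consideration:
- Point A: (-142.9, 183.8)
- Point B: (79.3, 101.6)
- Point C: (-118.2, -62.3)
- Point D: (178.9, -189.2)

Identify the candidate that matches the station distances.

Point C

For each candidate, compare |candidate − station| to the reported distance:
Point A: residuals K 74.7, L 242.0, M 30.5 → max 242.0 km
Point B: residuals K 179.8, L 191.7, M 199.2 → max 199.2 km
Point C: residuals K 0.1, L 0.0, M 0.0 → max 0.1 km
Point D: residuals K 316.6, L 144.0, M 16.2 → max 316.6 km
Only Point C has all residuals ≈ 0.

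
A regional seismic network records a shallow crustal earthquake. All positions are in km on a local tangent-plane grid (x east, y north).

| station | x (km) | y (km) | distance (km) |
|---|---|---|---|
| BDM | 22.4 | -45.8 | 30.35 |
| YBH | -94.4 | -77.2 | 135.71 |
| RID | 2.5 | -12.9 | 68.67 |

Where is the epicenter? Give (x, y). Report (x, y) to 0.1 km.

x ≈ 41.1 km, y ≈ -69.7 km

Circle about each station: (x − 22.4)² + (y + 45.8)² = 30.35²; (x + 94.4)² + (y + 77.2)² = 135.71²; (x − 2.5)² + (y + 12.9)² = 68.67².
Subtracting the BDM equation from the YBH and RID equations removes the quadratic terms:
-233.6 x − 62.8 y = -5224.28
-39.8 x + 65.8 y = -6221.19
Solving the 2×2 system: x ≈ 41.1, y ≈ -69.7 km.
Check against BDM (with the unrounded x, y): √((x − 22.4)²+(y + 45.8)²) = 30.34 ≈ 30.35 km. ✓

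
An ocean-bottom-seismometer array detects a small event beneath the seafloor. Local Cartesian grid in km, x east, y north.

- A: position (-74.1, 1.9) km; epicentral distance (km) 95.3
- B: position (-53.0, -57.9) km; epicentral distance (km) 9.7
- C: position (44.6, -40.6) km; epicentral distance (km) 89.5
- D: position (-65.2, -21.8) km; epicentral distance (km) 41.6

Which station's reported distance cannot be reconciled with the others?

Solve using three stations at a time. Using B, C, D (subtract circle equations pairwise → linear system) gives (x, y) ≈ (-43.3, -57.2).
Distances from that point to each station vs reported:
  A: calculated 66.6 vs reported 95.3 → residual 28.7 km
  B: calculated 9.7 vs reported 9.7 → residual 0.0 km
  C: calculated 89.5 vs reported 89.5 → residual 0.0 km
  D: calculated 41.6 vs reported 41.6 → residual 0.0 km
B, C, D are mutually consistent (residuals ≈ 0); A is off by 28.7 km.

A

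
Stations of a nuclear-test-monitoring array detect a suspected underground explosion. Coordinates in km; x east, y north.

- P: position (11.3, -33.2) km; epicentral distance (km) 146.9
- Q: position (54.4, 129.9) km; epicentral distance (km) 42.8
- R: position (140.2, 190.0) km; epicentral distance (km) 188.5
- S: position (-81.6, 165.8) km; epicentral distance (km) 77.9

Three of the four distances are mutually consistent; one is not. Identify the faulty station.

Q

Solve using three stations at a time. Using P, R, S (subtract circle equations pairwise → linear system) gives (x, y) ≈ (-29.5, 107.9).
Distances from that point to each station vs reported:
  P: calculated 146.9 vs reported 146.9 → residual 0.0 km
  Q: calculated 86.7 vs reported 42.8 → residual 43.9 km
  R: calculated 188.5 vs reported 188.5 → residual 0.0 km
  S: calculated 77.9 vs reported 77.9 → residual 0.0 km
P, R, S are mutually consistent (residuals ≈ 0); Q is off by 43.9 km.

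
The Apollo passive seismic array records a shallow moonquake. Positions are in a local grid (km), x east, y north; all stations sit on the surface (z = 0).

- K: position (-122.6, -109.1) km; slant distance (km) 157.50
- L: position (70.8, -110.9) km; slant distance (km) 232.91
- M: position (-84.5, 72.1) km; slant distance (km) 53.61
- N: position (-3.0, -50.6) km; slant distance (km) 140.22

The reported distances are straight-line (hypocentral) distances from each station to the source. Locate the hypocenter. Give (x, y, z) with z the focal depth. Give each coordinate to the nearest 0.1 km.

(-100.6, 41.4, 40.9)

Each station gives a sphere (x−x_i)² + (y−y_i)² + z² = d_i² (stations at z=0).
Subtracting the K sphere from L and M: z² cancels, leaving linear equations in x and y:
386.8 x − 3.6 y = -39062.94
76.2 x + 362.4 y = 7337.31
Solving: x ≈ -100.605, y ≈ 41.400 km (keep extra digits for the depth step; rounded: -100.6, 41.4).
Then from the K sphere: z² = 157.50² − (x + 122.6)² − (y + 109.1)² with x = -100.605, y = 41.400, so z ≈ 40.893 ≈ 40.9 km.
Check against N (with the unrounded solution): distance 140.22 ≈ 140.22 km. ✓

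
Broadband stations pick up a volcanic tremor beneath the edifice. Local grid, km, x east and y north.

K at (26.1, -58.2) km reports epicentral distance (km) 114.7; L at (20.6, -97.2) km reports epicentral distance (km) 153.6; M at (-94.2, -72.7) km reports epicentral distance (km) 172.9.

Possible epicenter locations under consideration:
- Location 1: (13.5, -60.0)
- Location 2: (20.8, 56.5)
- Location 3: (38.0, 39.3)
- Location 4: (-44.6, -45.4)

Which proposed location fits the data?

Location 2

For each candidate, compare |candidate − station| to the reported distance:
Location 1: residuals K 102.0, L 115.7, M 64.5 → max 115.7 km
Location 2: residuals K 0.1, L 0.1, M 0.1 → max 0.1 km
Location 3: residuals K 16.5, L 16.0, M 0.4 → max 16.5 km
Location 4: residuals K 42.9, L 70.3, M 116.3 → max 116.3 km
Only Location 2 has all residuals ≈ 0.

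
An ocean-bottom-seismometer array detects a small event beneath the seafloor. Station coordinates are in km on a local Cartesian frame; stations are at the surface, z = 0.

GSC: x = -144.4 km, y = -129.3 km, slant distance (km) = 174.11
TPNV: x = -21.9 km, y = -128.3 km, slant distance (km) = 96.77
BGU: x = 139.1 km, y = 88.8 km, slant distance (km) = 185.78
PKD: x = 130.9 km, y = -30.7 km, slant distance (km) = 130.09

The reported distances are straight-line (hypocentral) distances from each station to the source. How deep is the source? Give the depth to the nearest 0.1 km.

z ≈ 13.5 km

Each station gives a sphere (x−x_i)² + (y−y_i)² + z² = d_i² (stations at z=0).
Subtracting the GSC sphere from TPNV and BGU: z² cancels, leaving linear equations in x and y:
245.0 x + 2.0 y = 320.51
567.0 x + 436.2 y = -14535.52
Solving: x ≈ 1.597, y ≈ -35.399 km (keep extra digits for the depth step; rounded: 1.6, -35.4).
Then from the GSC sphere: z² = 174.11² − (x + 144.4)² − (y + 129.3)² with x = 1.597, y = -35.399, so z ≈ 13.482 ≈ 13.5 km.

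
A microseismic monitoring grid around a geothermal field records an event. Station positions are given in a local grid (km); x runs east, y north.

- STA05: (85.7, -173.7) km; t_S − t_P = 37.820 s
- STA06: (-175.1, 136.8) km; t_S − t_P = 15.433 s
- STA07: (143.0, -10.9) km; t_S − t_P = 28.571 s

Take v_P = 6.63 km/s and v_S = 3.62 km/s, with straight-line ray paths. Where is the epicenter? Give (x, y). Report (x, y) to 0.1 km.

Distance from S−P lag: d = Δt · v_P v_S / (v_P − v_S) = Δt · (6.63·3.62)/(6.63−3.62) ≈ 7.9736·Δt.
So d_STA05 = 301.56, d_STA06 = 123.06, d_STA07 = 227.81 km.
Circle about each station: (x − 85.7)² + (y + 173.7)² = 301.56²; (x + 175.1)² + (y − 136.8)² = 123.06²; (x − 143.0)² + (y + 10.9)² = 227.81².
Subtracting pairs of circle equations eliminates x²+y² and gives linear equations (the radical axes):
-521.6 x + 621.0 y = 87652.74
114.6 x + 325.6 y = 22092.67
Solving the 2×2 system: x ≈ -61.5, y ≈ 89.5 km.

x ≈ -61.5 km, y ≈ 89.5 km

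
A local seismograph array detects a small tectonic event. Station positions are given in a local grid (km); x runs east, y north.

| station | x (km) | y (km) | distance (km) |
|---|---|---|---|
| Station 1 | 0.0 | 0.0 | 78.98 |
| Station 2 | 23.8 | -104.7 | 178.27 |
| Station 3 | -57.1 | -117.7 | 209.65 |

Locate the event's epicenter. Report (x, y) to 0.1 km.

Circle about each station: x² + y² = 78.98²; (x − 23.8)² + (y + 104.7)² = 178.27²; (x + 57.1)² + (y + 117.7)² = 209.65².
Subtracting the Station 1 equation from the Station 2 and Station 3 equations removes the quadratic terms:
47.6 x − 209.4 y = -14013.82
-114.2 x − 235.4 y = -20601.58
Solving the 2×2 system: x ≈ 28.9, y ≈ 73.5 km.

(28.9, 73.5)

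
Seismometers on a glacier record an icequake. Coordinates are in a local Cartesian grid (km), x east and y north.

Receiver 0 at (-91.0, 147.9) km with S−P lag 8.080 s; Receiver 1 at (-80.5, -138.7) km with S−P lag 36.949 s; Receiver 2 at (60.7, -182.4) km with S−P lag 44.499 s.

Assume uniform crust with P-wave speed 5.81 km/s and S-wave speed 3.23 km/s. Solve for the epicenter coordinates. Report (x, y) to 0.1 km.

x ≈ -36.3 km, y ≈ 126.4 km

Distance from S−P lag: d = Δt · v_P v_S / (v_P − v_S) = Δt · (5.81·3.23)/(5.81−3.23) ≈ 7.2738·Δt.
So d_Receiver 0 = 58.77, d_Receiver 1 = 268.76, d_Receiver 2 = 323.68 km.
Circle about each station: (x + 91.0)² + (y − 147.9)² = 58.77²; (x + 80.5)² + (y + 138.7)² = 268.76²; (x − 60.7)² + (y + 182.4)² = 323.68².
Subtracting the Receiver 0 equation from the Receiver 1 and Receiver 2 equations removes the quadratic terms:
21.0 x − 573.2 y = -73215.49
303.4 x − 660.6 y = -94515.99
Solving the 2×2 system: x ≈ -36.3, y ≈ 126.4 km.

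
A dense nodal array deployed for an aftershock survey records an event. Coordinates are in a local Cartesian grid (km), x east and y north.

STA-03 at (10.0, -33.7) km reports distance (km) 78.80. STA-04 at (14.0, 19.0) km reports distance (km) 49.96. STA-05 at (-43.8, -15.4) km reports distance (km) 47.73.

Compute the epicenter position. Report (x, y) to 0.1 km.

Circle about each station: (x − 10.0)² + (y + 33.7)² = 78.80²; (x − 14.0)² + (y − 19.0)² = 49.96²; (x + 43.8)² + (y + 15.4)² = 47.73².
Subtracting the STA-03 equation from the STA-04 and STA-05 equations removes the quadratic terms:
8.0 x + 105.4 y = 3034.75
-107.6 x + 36.6 y = 4851.20
Solving the 2×2 system: x ≈ -34.4, y ≈ 31.4 km.
Check against STA-03 (with the unrounded x, y): √((x − 10.0)²+(y + 33.7)²) = 78.80 ≈ 78.80 km. ✓

-34.4 km east, 31.4 km north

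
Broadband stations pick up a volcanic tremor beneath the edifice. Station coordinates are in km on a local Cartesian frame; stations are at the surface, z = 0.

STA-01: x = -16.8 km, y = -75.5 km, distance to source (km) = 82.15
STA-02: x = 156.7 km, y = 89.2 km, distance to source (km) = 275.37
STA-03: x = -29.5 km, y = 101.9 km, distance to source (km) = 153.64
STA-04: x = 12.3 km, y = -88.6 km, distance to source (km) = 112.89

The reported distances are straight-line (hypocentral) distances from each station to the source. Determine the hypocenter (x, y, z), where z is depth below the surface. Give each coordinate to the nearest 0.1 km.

x ≈ -85.8 km, y ≈ -38.8 km, depth ≈ 25.3 km

Each station gives a sphere (x−x_i)² + (y−y_i)² + z² = d_i² (stations at z=0).
Subtracting the STA-01 sphere from STA-02 and STA-03: z² cancels, leaving linear equations in x and y:
347.0 x + 329.4 y = -42550.97
-25.4 x + 354.8 y = -11585.26
Solving: x ≈ -85.798, y ≈ -38.795 km (keep extra digits for the depth step; rounded: -85.8, -38.8).
Then from the STA-01 sphere: z² = 82.15² − (x + 16.8)² − (y + 75.5)² with x = -85.798, y = -38.795, so z ≈ 25.311 ≈ 25.3 km.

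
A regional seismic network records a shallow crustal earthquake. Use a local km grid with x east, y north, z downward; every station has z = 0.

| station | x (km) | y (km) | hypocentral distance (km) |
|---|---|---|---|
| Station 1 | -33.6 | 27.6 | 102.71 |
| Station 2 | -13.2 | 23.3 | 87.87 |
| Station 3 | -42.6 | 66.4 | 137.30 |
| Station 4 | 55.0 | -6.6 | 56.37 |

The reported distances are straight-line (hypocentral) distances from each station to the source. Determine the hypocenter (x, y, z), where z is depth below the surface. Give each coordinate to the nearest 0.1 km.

Each station gives a sphere (x−x_i)² + (y−y_i)² + z² = d_i² (stations at z=0).
Subtracting the Station 1 sphere from Station 2 and Station 3: z² cancels, leaving linear equations in x and y:
40.8 x − 8.6 y = 1654.62
-18.0 x + 77.6 y = -3968.95
Solving: x ≈ 31.304, y ≈ -43.885 km (keep extra digits for the depth step; rounded: 31.3, -43.9).
Then from the Station 1 sphere: z² = 102.71² − (x + 33.6)² − (y − 27.6)² with x = 31.304, y = -43.885, so z ≈ 35.024 ≈ 35.0 km.
Check against Station 4 (with the unrounded solution): distance 56.38 ≈ 56.37 km. ✓

x ≈ 31.3 km, y ≈ -43.9 km, depth ≈ 35.0 km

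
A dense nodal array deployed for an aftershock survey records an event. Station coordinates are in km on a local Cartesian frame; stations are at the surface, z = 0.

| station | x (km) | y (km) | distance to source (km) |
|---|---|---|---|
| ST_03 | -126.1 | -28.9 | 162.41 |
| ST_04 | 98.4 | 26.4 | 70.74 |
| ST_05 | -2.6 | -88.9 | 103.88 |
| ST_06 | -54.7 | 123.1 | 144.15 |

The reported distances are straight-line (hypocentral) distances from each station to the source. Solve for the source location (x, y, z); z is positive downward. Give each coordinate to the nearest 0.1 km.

Each station gives a sphere (x−x_i)² + (y−y_i)² + z² = d_i² (stations at z=0).
Subtracting the ST_03 sphere from ST_04 and ST_05: z² cancels, leaving linear equations in x and y:
449.0 x + 110.6 y = 15015.96
247.0 x − 120.0 y = 6759.50
Solving: x ≈ 31.399, y ≈ 8.300 km (keep extra digits for the depth step; rounded: 31.4, 8.3).
Then from the ST_03 sphere: z² = 162.41² − (x + 126.1)² − (y + 28.9)² with x = 31.399, y = 8.300, so z ≈ 13.683 ≈ 13.7 km.

(31.4, 8.3, 13.7)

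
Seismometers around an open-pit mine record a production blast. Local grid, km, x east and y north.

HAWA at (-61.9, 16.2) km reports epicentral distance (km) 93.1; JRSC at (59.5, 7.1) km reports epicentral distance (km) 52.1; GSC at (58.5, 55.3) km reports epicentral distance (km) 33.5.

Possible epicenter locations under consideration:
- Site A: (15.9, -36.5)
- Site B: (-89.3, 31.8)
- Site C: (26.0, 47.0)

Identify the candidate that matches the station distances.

For each candidate, compare |candidate − station| to the reported distance:
Site A: residuals HAWA 0.9, JRSC 9.6, GSC 67.7 → max 67.7 km
Site B: residuals HAWA 61.6, JRSC 98.7, GSC 116.2 → max 116.2 km
Site C: residuals HAWA 0.0, JRSC 0.0, GSC 0.0 → max 0.0 km
Only Site C has all residuals ≈ 0.

Site C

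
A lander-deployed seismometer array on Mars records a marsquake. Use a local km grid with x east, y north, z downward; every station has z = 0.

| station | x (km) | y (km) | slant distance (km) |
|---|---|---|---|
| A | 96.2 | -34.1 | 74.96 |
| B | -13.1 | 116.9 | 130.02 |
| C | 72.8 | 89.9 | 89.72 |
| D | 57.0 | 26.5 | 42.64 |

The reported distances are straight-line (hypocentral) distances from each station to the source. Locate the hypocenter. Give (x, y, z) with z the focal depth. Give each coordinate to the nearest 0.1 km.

Each station gives a sphere (x−x_i)² + (y−y_i)² + z² = d_i² (stations at z=0).
Subtracting the A sphere from B and C: z² cancels, leaving linear equations in x and y:
-218.6 x + 302.0 y = -7866.23
-46.8 x + 248.0 y = 533.92
Solving: x ≈ 52.697, y ≈ 12.097 km (keep extra digits for the depth step; rounded: 52.7, 12.1).
Then from the A sphere: z² = 74.96² − (x − 96.2)² − (y + 34.1)² with x = 52.697, y = 12.097, so z ≈ 39.904 ≈ 39.9 km.

(52.7, 12.1, 39.9)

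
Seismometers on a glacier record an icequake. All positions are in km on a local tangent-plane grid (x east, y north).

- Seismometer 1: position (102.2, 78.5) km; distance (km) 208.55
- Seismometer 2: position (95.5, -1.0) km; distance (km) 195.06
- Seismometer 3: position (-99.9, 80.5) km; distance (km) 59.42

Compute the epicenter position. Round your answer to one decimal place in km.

-98.3 km east, 21.1 km north

Circle about each station: (x − 102.2)² + (y − 78.5)² = 208.55²; (x − 95.5)² + (y + 1.0)² = 195.06²; (x + 99.9)² + (y − 80.5)² = 59.42².
Subtracting the Seismometer 1 equation from the Seismometer 2 and Seismometer 3 equations removes the quadratic terms:
-13.4 x − 159.0 y = -2041.14
-404.2 x + 4.0 y = 39815.54
Solving the 2×2 system: x ≈ -98.3, y ≈ 21.1 km.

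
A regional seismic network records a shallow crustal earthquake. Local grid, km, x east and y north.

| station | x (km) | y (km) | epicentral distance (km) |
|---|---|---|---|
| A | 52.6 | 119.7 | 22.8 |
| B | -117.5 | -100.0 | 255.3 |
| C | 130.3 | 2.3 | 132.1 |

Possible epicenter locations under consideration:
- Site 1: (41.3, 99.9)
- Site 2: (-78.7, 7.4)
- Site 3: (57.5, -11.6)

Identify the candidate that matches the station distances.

Site 1

For each candidate, compare |candidate − station| to the reported distance:
Site 1: residuals A 0.0, B 0.0, C 0.0 → max 0.0 km
Site 2: residuals A 150.0, B 141.1, C 77.0 → max 150.0 km
Site 3: residuals A 108.6, B 59.2, C 58.0 → max 108.6 km
Only Site 1 has all residuals ≈ 0.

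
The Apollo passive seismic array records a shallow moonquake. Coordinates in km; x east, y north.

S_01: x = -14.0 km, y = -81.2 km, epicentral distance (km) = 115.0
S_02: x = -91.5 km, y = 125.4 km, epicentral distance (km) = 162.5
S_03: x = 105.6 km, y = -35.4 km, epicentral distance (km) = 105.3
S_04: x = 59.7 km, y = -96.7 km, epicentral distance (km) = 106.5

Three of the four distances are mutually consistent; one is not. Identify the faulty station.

S_01

Solve using three stations at a time. Using S_02, S_03, S_04 (subtract circle equations pairwise → linear system) gives (x, y) ≈ (4.7, -5.6).
Distances from that point to each station vs reported:
  S_01: calculated 77.9 vs reported 115.0 → residual 37.1 km
  S_02: calculated 162.5 vs reported 162.5 → residual 0.0 km
  S_03: calculated 105.3 vs reported 105.3 → residual 0.0 km
  S_04: calculated 106.5 vs reported 106.5 → residual 0.0 km
S_02, S_03, S_04 are mutually consistent (residuals ≈ 0); S_01 is off by 37.1 km.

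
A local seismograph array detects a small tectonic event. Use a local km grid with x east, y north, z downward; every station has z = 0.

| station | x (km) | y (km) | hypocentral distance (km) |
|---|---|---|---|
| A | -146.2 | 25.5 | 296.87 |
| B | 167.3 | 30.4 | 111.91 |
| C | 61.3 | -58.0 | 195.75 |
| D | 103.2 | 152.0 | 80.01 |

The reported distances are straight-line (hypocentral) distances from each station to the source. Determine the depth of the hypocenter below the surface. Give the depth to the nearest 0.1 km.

Each station gives a sphere (x−x_i)² + (y−y_i)² + z² = d_i² (stations at z=0).
Subtracting the A sphere from B and C: z² cancels, leaving linear equations in x and y:
627.0 x + 9.8 y = 82496.71
415.0 x − 167.0 y = 34910.73
Solving: x ≈ 129.800, y ≈ 113.509 km (keep extra digits for the depth step; rounded: 129.8, 113.5).
Then from the A sphere: z² = 296.87² − (x + 146.2)² − (y − 25.5)² with x = 129.800, y = 113.509, so z ≈ 64.886 ≈ 64.9 km.
Check against D (with the unrounded solution): distance 80.00 ≈ 80.01 km. ✓

depth ≈ 64.9 km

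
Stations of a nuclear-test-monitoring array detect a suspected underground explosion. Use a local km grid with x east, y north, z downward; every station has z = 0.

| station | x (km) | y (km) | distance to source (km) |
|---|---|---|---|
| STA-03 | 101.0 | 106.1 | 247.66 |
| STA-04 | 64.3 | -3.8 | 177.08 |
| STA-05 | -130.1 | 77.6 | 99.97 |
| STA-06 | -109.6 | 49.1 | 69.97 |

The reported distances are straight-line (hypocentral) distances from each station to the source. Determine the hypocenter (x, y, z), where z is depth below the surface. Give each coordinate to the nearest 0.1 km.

Each station gives a sphere (x−x_i)² + (y−y_i)² + z² = d_i² (stations at z=0).
Subtracting the STA-03 sphere from STA-04 and STA-05: z² cancels, leaving linear equations in x and y:
-73.4 x − 219.8 y = 12668.87
-462.2 x − 57.0 y = 52831.03
Solving: x ≈ -111.799, y ≈ -20.304 km (keep extra digits for the depth step; rounded: -111.8, -20.3).
Then from the STA-03 sphere: z² = 247.66² − (x − 101.0)² − (y − 106.1)² with x = -111.799, y = -20.304, so z ≈ 8.608 ≈ 8.6 km.

(-111.8, -20.3, 8.6)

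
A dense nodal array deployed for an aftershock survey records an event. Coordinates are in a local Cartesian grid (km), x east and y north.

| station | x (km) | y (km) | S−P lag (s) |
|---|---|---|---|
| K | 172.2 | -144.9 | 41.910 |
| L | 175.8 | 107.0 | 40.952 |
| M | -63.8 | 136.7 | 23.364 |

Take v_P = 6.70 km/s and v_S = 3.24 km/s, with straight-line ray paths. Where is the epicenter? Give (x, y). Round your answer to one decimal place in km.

(-53.2, -9.5)

Distance from S−P lag: d = Δt · v_P v_S / (v_P − v_S) = Δt · (6.70·3.24)/(6.70−3.24) ≈ 6.2740·Δt.
So d_K = 262.94, d_L = 256.93, d_M = 146.59 km.
Circle about each station: (x − 172.2)² + (y + 144.9)² = 262.94²; (x − 175.8)² + (y − 107.0)² = 256.93²; (x + 63.8)² + (y − 136.7)² = 146.59².
Subtracting the K equation from the L and M equations removes the quadratic terms:
7.2 x + 503.8 y = -5169.79
-472.0 x + 563.2 y = 19757.30
Solving the 2×2 system: x ≈ -53.2, y ≈ -9.5 km.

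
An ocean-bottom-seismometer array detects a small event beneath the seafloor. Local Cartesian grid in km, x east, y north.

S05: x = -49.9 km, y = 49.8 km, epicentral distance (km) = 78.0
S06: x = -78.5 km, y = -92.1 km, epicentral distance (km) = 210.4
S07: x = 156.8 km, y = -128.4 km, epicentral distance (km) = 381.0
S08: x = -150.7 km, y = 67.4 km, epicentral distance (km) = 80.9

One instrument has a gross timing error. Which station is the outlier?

S07

Solve using three stations at a time. Using S05, S06, S08 (subtract circle equations pairwise → linear system) gives (x, y) ≈ (-87.6, 118.1).
Distances from that point to each station vs reported:
  S05: calculated 78.0 vs reported 78.0 → residual 0.0 km
  S06: calculated 210.4 vs reported 210.4 → residual 0.0 km
  S07: calculated 347.1 vs reported 381.0 → residual 33.9 km
  S08: calculated 80.9 vs reported 80.9 → residual 0.0 km
S05, S06, S08 are mutually consistent (residuals ≈ 0); S07 is off by 33.9 km.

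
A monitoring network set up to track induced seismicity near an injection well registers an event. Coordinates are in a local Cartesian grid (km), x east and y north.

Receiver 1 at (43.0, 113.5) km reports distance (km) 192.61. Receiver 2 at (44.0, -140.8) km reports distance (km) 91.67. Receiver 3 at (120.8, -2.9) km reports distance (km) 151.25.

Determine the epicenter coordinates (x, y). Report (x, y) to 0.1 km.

(-14.6, -70.3)

Circle about each station: (x − 43.0)² + (y − 113.5)² = 192.61²; (x − 44.0)² + (y + 140.8)² = 91.67²; (x − 120.8)² + (y + 2.9)² = 151.25².
Subtracting pairs of circle equations eliminates x²+y² and gives linear equations (the radical axes):
2.0 x − 508.6 y = 35724.61
155.6 x − 232.8 y = 14091.85
Solving the 2×2 system: x ≈ -14.6, y ≈ -70.3 km.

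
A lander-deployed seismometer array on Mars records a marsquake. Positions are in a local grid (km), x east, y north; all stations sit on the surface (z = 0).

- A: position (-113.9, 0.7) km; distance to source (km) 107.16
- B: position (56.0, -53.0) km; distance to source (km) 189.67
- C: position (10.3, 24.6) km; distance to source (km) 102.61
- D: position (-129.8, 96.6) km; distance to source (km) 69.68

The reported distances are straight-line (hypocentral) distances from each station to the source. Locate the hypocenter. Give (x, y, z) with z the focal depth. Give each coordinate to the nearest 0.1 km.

Each station gives a sphere (x−x_i)² + (y−y_i)² + z² = d_i² (stations at z=0).
Subtracting the A sphere from B and C: z² cancels, leaving linear equations in x and y:
339.8 x − 107.4 y = -31520.14
248.4 x + 47.8 y = -11308.00
Solving: x ≈ -63.399, y ≈ 92.896 km (keep extra digits for the depth step; rounded: -63.4, 92.9).
Then from the A sphere: z² = 107.16² − (x + 113.9)² − (y − 0.7)² with x = -63.399, y = 92.896, so z ≈ 20.804 ≈ 20.8 km.

(-63.4, 92.9, 20.8)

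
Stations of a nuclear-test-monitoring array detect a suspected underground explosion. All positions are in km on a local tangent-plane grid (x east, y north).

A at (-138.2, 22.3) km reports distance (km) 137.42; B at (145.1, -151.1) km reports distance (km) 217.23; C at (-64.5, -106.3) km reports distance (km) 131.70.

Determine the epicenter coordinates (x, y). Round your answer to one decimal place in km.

Circle about each station: (x + 138.2)² + (y − 22.3)² = 137.42²; (x − 145.1)² + (y + 151.1)² = 217.23²; (x + 64.5)² + (y + 106.3)² = 131.70².
Subtracting pairs of circle equations eliminates x²+y² and gives linear equations (the radical axes):
566.6 x − 346.8 y = -4015.93
147.4 x − 257.2 y = -2597.22
Solving the 2×2 system: x ≈ -1.4, y ≈ 9.3 km.
Check against A (with the unrounded x, y): √((x + 138.2)²+(y − 22.3)²) = 137.42 ≈ 137.42 km. ✓

-1.4 km east, 9.3 km north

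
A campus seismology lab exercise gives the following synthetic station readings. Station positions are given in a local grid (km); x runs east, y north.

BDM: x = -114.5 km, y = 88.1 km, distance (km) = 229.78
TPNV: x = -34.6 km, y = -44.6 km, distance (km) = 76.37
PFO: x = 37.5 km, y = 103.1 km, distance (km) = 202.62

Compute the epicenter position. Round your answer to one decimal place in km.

Circle about each station: (x + 114.5)² + (y − 88.1)² = 229.78²; (x + 34.6)² + (y + 44.6)² = 76.37²; (x − 37.5)² + (y − 103.1)² = 202.62².
Subtracting the BDM equation from the TPNV and PFO equations removes the quadratic terms:
159.8 x − 265.4 y = 29280.93
304.0 x + 30.0 y = 2907.98
Solving the 2×2 system: x ≈ 19.3, y ≈ -98.7 km.
Check against BDM (with the unrounded x, y): √((x + 114.5)²+(y − 88.1)²) = 229.78 ≈ 229.78 km. ✓

x ≈ 19.3 km, y ≈ -98.7 km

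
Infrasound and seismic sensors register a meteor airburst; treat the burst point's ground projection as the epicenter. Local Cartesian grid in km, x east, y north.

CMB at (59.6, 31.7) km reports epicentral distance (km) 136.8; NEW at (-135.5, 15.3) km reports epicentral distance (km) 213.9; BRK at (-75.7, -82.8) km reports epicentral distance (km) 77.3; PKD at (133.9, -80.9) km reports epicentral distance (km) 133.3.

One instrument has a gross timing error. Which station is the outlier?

Solve using three stations at a time. Using CMB, BRK, PKD (subtract circle equations pairwise → linear system) gives (x, y) ≈ (1.1, -91.9).
Distances from that point to each station vs reported:
  CMB: calculated 136.8 vs reported 136.8 → residual 0.0 km
  NEW: calculated 173.6 vs reported 213.9 → residual 40.3 km
  BRK: calculated 77.3 vs reported 77.3 → residual 0.0 km
  PKD: calculated 133.3 vs reported 133.3 → residual 0.0 km
CMB, BRK, PKD are mutually consistent (residuals ≈ 0); NEW is off by 40.3 km.

NEW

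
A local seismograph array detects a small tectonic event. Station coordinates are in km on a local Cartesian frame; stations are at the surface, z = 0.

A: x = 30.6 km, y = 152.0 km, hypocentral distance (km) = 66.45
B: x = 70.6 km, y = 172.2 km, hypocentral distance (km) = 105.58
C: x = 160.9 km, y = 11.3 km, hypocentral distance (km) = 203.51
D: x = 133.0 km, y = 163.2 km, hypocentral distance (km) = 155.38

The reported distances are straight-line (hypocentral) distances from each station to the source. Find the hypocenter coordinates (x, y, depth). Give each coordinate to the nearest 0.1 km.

(-9.9, 115.3, 37.8)

Each station gives a sphere (x−x_i)² + (y−y_i)² + z² = d_i² (stations at z=0).
Subtracting the A sphere from B and C: z² cancels, leaving linear equations in x and y:
80.0 x + 40.4 y = 3865.31
260.6 x − 281.4 y = -35024.58
Solving: x ≈ -9.906, y ≈ 115.292 km (keep extra digits for the depth step; rounded: -9.9, 115.3).
Then from the A sphere: z² = 66.45² − (x − 30.6)² − (y − 152.0)² with x = -9.906, y = 115.292, so z ≈ 37.781 ≈ 37.8 km.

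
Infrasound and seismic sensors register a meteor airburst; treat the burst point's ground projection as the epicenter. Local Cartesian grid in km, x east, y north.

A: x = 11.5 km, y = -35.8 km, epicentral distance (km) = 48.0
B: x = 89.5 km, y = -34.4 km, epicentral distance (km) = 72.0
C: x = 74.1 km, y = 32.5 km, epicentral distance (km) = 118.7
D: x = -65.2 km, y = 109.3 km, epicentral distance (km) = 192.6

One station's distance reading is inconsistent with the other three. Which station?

D

Solve using three stations at a time. Using A, B, C (subtract circle equations pairwise → linear system) gives (x, y) ≈ (32.8, -78.8).
Distances from that point to each station vs reported:
  A: calculated 48.0 vs reported 48.0 → residual 0.0 km
  B: calculated 72.0 vs reported 72.0 → residual 0.0 km
  C: calculated 118.7 vs reported 118.7 → residual 0.0 km
  D: calculated 212.1 vs reported 192.6 → residual 19.5 km
A, B, C are mutually consistent (residuals ≈ 0); D is off by 19.5 km.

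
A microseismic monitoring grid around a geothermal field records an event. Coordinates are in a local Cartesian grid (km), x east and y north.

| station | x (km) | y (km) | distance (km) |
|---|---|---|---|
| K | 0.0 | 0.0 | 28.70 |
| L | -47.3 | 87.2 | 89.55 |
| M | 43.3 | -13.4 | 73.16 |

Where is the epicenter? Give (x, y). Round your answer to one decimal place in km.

-28.7 km east, -0.4 km north

Circle about each station: x² + y² = 28.70²; (x + 47.3)² + (y − 87.2)² = 89.55²; (x − 43.3)² + (y + 13.4)² = 73.16².
Subtracting pairs of circle equations eliminates x²+y² and gives linear equations (the radical axes):
-94.6 x + 174.4 y = 2645.62
86.6 x − 26.8 y = -2474.25
Solving the 2×2 system: x ≈ -28.7, y ≈ -0.4 km.
Check against K (with the unrounded x, y): √(x²+y²) = 28.70 ≈ 28.70 km. ✓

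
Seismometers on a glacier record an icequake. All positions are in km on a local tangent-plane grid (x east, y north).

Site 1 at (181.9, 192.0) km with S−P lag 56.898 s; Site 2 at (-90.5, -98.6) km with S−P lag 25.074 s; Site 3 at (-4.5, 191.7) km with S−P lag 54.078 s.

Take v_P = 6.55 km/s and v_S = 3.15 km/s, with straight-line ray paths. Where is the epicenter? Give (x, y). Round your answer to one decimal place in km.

Distance from S−P lag: d = Δt · v_P v_S / (v_P − v_S) = Δt · (6.55·3.15)/(6.55−3.15) ≈ 6.0684·Δt.
So d_Site 1 = 345.28, d_Site 2 = 152.16, d_Site 3 = 328.17 km.
Circle about each station: (x − 181.9)² + (y − 192.0)² = 345.28²; (x + 90.5)² + (y + 98.6)² = 152.16²; (x + 4.5)² + (y − 191.7)² = 328.17².
Subtracting the Site 1 equation from the Site 2 and Site 3 equations removes the quadratic terms:
-544.8 x − 581.2 y = 44026.21
-372.8 x − 0.6 y = -21659.74
Solving the 2×2 system: x ≈ 58.3, y ≈ -130.4 km.

(58.3, -130.4)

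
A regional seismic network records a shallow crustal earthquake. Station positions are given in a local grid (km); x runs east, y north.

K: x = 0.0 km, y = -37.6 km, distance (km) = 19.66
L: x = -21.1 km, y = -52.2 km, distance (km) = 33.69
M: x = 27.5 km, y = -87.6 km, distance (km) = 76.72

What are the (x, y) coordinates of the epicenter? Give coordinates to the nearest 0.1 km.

Circle about each station: x² + (y + 37.6)² = 19.66²; (x + 21.1)² + (y + 52.2)² = 33.69²; (x − 27.5)² + (y + 87.6)² = 76.72².
Subtracting the K equation from the L and M equations removes the quadratic terms:
-42.2 x − 29.2 y = 1007.79
55.0 x − 100.0 y = 1516.81
Solving the 2×2 system: x ≈ -9.7, y ≈ -20.5 km.
Check against K (with the unrounded x, y): √(x²+(y + 37.6)²) = 19.66 ≈ 19.66 km. ✓

(-9.7, -20.5)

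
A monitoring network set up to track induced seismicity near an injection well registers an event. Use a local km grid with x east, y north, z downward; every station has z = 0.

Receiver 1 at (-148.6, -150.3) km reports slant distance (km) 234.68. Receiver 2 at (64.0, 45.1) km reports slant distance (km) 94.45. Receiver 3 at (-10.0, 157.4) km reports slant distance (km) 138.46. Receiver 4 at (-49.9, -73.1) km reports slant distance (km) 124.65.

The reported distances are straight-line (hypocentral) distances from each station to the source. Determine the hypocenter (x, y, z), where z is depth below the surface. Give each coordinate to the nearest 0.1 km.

x ≈ -10.5 km, y ≈ 30.9 km, depth ≈ 56.3 km

Each station gives a sphere (x−x_i)² + (y−y_i)² + z² = d_i² (stations at z=0).
Subtracting the Receiver 1 sphere from Receiver 2 and Receiver 3: z² cancels, leaving linear equations in x and y:
425.2 x + 390.8 y = 7611.86
277.2 x + 615.4 y = 16106.24
Solving: x ≈ -10.500, y ≈ 30.901 km (keep extra digits for the depth step; rounded: -10.5, 30.9).
Then from the Receiver 1 sphere: z² = 234.68² − (x + 148.6)² − (y + 150.3)² with x = -10.500, y = 30.901, so z ≈ 56.296 ≈ 56.3 km.
Check against Receiver 4 (with the unrounded solution): distance 124.65 ≈ 124.65 km. ✓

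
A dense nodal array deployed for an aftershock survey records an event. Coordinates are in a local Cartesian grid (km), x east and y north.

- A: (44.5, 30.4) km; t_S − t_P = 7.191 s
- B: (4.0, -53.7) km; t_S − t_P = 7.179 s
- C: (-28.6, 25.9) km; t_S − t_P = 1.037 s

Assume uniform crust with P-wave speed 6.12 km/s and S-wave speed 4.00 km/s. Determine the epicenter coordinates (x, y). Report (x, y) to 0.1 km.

Distance from S−P lag: d = Δt · v_P v_S / (v_P − v_S) = Δt · (6.12·4.00)/(6.12−4.00) ≈ 11.5472·Δt.
So d_A = 83.04, d_B = 82.90, d_C = 11.97 km.
Circle about each station: (x − 44.5)² + (y − 30.4)² = 83.04²; (x − 4.0)² + (y + 53.7)² = 82.90²; (x + 28.6)² + (y − 25.9)² = 11.97².
Subtracting the A equation from the B and C equations removes the quadratic terms:
-81.0 x − 168.2 y = 18.51
-146.2 x − 9.0 y = 5336.72
Solving the 2×2 system: x ≈ -37.6, y ≈ 18.0 km.

-37.6 km east, 18.0 km north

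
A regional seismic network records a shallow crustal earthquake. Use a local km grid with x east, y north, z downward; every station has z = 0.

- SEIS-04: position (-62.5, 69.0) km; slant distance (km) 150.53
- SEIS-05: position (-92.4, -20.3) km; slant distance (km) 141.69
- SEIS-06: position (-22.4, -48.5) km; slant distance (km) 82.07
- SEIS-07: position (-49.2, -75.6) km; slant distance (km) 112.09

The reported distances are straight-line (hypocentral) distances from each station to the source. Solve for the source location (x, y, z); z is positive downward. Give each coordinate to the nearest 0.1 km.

(39.9, -29.4, 49.9)

Each station gives a sphere (x−x_i)² + (y−y_i)² + z² = d_i² (stations at z=0).
Subtracting the SEIS-04 sphere from SEIS-05 and SEIS-06: z² cancels, leaving linear equations in x and y:
-59.8 x − 178.6 y = 2865.82
80.2 x − 235.0 y = 10110.56
Solving: x ≈ 39.902, y ≈ -29.406 km (keep extra digits for the depth step; rounded: 39.9, -29.4).
Then from the SEIS-04 sphere: z² = 150.53² − (x + 62.5)² − (y − 69.0)² with x = 39.902, y = -29.406, so z ≈ 49.894 ≈ 49.9 km.
Check against SEIS-07 (with the unrounded solution): distance 112.08 ≈ 112.09 km. ✓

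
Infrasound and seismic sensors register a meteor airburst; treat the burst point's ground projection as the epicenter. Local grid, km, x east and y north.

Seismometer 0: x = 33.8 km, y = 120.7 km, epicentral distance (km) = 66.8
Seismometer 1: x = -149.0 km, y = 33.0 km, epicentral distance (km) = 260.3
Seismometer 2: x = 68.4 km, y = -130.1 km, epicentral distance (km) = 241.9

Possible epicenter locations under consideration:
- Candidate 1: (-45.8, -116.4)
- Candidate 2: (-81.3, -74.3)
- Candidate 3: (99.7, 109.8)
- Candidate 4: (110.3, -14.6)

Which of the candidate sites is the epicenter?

Candidate 3

For each candidate, compare |candidate − station| to the reported distance:
Candidate 1: residuals Seismometer 0 183.3, Seismometer 1 78.7, Seismometer 2 126.9 → max 183.3 km
Candidate 2: residuals Seismometer 0 159.6, Seismometer 1 133.4, Seismometer 2 82.1 → max 159.6 km
Candidate 3: residuals Seismometer 0 0.0, Seismometer 1 0.0, Seismometer 2 0.0 → max 0.0 km
Candidate 4: residuals Seismometer 0 88.6, Seismometer 1 3.3, Seismometer 2 119.0 → max 119.0 km
Only Candidate 3 has all residuals ≈ 0.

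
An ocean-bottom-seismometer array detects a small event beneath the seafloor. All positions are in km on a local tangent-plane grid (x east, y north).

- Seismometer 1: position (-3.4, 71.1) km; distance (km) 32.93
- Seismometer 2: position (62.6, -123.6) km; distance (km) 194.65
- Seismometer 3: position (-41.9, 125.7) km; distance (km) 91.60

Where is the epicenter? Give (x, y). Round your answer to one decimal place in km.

(29.4, 68.2)

Circle about each station: (x + 3.4)² + (y − 71.1)² = 32.93²; (x − 62.6)² + (y + 123.6)² = 194.65²; (x + 41.9)² + (y − 125.7)² = 91.60².
Subtracting the Seismometer 1 equation from the Seismometer 2 and Seismometer 3 equations removes the quadratic terms:
132.0 x − 389.4 y = -22675.29
-77.0 x + 109.2 y = 5183.15
Solving the 2×2 system: x ≈ 29.4, y ≈ 68.2 km.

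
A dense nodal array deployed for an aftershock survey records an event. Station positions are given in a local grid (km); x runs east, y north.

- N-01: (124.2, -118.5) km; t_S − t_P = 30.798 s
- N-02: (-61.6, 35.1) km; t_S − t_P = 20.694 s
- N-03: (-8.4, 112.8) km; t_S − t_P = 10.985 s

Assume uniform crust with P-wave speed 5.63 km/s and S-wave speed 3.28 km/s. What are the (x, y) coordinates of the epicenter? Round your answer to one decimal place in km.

Distance from S−P lag: d = Δt · v_P v_S / (v_P − v_S) = Δt · (5.63·3.28)/(5.63−3.28) ≈ 7.8580·Δt.
So d_N-01 = 242.01, d_N-02 = 162.61, d_N-03 = 86.32 km.
Circle about each station: (x − 124.2)² + (y + 118.5)² = 242.01²; (x + 61.6)² + (y − 35.1)² = 162.61²; (x + 8.4)² + (y − 112.8)² = 86.32².
Subtracting the N-01 equation from the N-02 and N-03 equations removes the quadratic terms:
-371.6 x + 307.2 y = 7685.51
-265.2 x + 462.6 y = 34444.21
Solving the 2×2 system: x ≈ 77.7, y ≈ 119.0 km.

x ≈ 77.7 km, y ≈ 119.0 km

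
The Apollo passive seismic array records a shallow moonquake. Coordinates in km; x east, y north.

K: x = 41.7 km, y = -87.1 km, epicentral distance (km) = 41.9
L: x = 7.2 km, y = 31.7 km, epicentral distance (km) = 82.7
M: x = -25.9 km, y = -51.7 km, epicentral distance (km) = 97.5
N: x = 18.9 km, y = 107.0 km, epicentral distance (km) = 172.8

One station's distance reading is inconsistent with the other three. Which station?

L

Solve using three stations at a time. Using K, M, N (subtract circle equations pairwise → linear system) gives (x, y) ≈ (71.4, -57.6).
Distances from that point to each station vs reported:
  K: calculated 41.8 vs reported 41.9 → residual 0.1 km
  L: calculated 110.0 vs reported 82.7 → residual 27.3 km
  M: calculated 97.5 vs reported 97.5 → residual 0.0 km
  N: calculated 172.8 vs reported 172.8 → residual 0.0 km
K, M, N are mutually consistent (residuals ≈ 0); L is off by 27.3 km.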